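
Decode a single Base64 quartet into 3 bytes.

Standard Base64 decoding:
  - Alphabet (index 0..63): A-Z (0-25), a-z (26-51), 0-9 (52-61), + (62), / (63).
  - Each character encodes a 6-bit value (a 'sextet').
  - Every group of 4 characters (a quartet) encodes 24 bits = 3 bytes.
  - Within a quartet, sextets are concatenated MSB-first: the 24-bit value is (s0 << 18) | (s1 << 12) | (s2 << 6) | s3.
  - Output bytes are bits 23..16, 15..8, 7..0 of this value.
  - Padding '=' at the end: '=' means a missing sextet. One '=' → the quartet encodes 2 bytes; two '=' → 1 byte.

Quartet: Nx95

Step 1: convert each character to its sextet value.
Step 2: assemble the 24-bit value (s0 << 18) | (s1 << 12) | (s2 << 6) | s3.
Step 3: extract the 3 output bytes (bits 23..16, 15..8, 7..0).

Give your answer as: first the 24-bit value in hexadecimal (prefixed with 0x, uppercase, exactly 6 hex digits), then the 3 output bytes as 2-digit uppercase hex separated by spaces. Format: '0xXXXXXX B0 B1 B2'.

Answer: 0x371F79 37 1F 79

Derivation:
Sextets: N=13, x=49, 9=61, 5=57
24-bit: (13<<18) | (49<<12) | (61<<6) | 57
      = 0x340000 | 0x031000 | 0x000F40 | 0x000039
      = 0x371F79
Bytes: (v>>16)&0xFF=37, (v>>8)&0xFF=1F, v&0xFF=79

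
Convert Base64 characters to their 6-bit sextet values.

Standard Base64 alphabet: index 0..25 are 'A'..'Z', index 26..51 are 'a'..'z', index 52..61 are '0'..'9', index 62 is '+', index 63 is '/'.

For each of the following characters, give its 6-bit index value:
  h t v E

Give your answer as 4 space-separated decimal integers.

Answer: 33 45 47 4

Derivation:
'h': a..z range, 26 + ord('h') − ord('a') = 33
't': a..z range, 26 + ord('t') − ord('a') = 45
'v': a..z range, 26 + ord('v') − ord('a') = 47
'E': A..Z range, ord('E') − ord('A') = 4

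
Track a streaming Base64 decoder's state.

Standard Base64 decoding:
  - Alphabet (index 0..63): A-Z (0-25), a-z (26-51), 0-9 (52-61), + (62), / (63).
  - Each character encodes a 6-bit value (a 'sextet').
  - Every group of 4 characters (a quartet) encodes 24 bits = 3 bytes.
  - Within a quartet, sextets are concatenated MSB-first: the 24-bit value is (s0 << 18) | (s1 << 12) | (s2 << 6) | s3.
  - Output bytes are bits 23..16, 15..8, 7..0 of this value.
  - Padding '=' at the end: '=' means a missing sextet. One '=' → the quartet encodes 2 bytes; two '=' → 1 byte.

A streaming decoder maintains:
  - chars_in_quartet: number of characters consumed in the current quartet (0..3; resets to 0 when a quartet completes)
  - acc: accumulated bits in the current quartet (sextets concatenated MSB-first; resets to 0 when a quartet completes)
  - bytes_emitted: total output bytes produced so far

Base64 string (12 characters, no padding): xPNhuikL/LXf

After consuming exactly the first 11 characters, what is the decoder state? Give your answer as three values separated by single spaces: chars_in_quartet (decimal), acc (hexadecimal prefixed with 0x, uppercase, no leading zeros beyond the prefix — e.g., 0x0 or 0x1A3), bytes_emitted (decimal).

After char 0 ('x'=49): chars_in_quartet=1 acc=0x31 bytes_emitted=0
After char 1 ('P'=15): chars_in_quartet=2 acc=0xC4F bytes_emitted=0
After char 2 ('N'=13): chars_in_quartet=3 acc=0x313CD bytes_emitted=0
After char 3 ('h'=33): chars_in_quartet=4 acc=0xC4F361 -> emit C4 F3 61, reset; bytes_emitted=3
After char 4 ('u'=46): chars_in_quartet=1 acc=0x2E bytes_emitted=3
After char 5 ('i'=34): chars_in_quartet=2 acc=0xBA2 bytes_emitted=3
After char 6 ('k'=36): chars_in_quartet=3 acc=0x2E8A4 bytes_emitted=3
After char 7 ('L'=11): chars_in_quartet=4 acc=0xBA290B -> emit BA 29 0B, reset; bytes_emitted=6
After char 8 ('/'=63): chars_in_quartet=1 acc=0x3F bytes_emitted=6
After char 9 ('L'=11): chars_in_quartet=2 acc=0xFCB bytes_emitted=6
After char 10 ('X'=23): chars_in_quartet=3 acc=0x3F2D7 bytes_emitted=6

Answer: 3 0x3F2D7 6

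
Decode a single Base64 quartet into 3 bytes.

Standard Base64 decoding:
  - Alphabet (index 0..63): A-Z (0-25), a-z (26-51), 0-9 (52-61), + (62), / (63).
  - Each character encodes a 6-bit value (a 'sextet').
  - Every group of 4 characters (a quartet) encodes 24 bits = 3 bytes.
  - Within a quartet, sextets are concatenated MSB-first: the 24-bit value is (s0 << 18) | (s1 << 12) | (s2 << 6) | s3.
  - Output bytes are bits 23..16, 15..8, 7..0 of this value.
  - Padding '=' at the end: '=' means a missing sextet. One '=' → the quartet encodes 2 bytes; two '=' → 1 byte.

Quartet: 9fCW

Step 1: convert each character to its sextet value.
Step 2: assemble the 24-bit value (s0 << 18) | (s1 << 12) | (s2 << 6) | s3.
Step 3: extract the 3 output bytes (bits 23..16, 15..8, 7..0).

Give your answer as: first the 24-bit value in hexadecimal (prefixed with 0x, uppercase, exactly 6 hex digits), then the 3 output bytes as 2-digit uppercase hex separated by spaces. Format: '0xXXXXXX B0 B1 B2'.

Sextets: 9=61, f=31, C=2, W=22
24-bit: (61<<18) | (31<<12) | (2<<6) | 22
      = 0xF40000 | 0x01F000 | 0x000080 | 0x000016
      = 0xF5F096
Bytes: (v>>16)&0xFF=F5, (v>>8)&0xFF=F0, v&0xFF=96

Answer: 0xF5F096 F5 F0 96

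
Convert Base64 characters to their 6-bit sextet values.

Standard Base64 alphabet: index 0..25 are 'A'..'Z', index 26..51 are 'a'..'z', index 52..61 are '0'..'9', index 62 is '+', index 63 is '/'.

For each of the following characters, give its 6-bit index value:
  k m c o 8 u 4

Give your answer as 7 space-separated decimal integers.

'k': a..z range, 26 + ord('k') − ord('a') = 36
'm': a..z range, 26 + ord('m') − ord('a') = 38
'c': a..z range, 26 + ord('c') − ord('a') = 28
'o': a..z range, 26 + ord('o') − ord('a') = 40
'8': 0..9 range, 52 + ord('8') − ord('0') = 60
'u': a..z range, 26 + ord('u') − ord('a') = 46
'4': 0..9 range, 52 + ord('4') − ord('0') = 56

Answer: 36 38 28 40 60 46 56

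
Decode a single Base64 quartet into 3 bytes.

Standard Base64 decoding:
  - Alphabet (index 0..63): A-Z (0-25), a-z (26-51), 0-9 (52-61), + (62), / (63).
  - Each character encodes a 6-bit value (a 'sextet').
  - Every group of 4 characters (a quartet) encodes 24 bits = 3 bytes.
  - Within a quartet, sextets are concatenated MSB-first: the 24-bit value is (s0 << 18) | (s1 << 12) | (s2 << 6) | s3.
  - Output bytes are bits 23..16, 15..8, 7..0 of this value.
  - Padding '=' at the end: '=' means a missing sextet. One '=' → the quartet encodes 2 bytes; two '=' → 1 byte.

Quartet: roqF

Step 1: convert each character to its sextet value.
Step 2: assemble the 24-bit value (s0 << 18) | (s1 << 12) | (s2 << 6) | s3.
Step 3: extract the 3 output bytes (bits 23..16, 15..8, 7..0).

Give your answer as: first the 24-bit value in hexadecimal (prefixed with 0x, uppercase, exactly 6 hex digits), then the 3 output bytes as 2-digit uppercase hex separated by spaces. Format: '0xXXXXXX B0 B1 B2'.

Answer: 0xAE8A85 AE 8A 85

Derivation:
Sextets: r=43, o=40, q=42, F=5
24-bit: (43<<18) | (40<<12) | (42<<6) | 5
      = 0xAC0000 | 0x028000 | 0x000A80 | 0x000005
      = 0xAE8A85
Bytes: (v>>16)&0xFF=AE, (v>>8)&0xFF=8A, v&0xFF=85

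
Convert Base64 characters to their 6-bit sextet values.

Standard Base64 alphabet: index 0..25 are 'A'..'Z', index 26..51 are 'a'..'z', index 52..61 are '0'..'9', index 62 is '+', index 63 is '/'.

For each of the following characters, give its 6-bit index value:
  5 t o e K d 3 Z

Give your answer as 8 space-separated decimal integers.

Answer: 57 45 40 30 10 29 55 25

Derivation:
'5': 0..9 range, 52 + ord('5') − ord('0') = 57
't': a..z range, 26 + ord('t') − ord('a') = 45
'o': a..z range, 26 + ord('o') − ord('a') = 40
'e': a..z range, 26 + ord('e') − ord('a') = 30
'K': A..Z range, ord('K') − ord('A') = 10
'd': a..z range, 26 + ord('d') − ord('a') = 29
'3': 0..9 range, 52 + ord('3') − ord('0') = 55
'Z': A..Z range, ord('Z') − ord('A') = 25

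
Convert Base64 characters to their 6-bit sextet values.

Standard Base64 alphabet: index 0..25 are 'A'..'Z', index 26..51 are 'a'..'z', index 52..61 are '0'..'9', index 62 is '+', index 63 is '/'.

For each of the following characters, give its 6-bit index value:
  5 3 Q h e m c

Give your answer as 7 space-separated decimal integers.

'5': 0..9 range, 52 + ord('5') − ord('0') = 57
'3': 0..9 range, 52 + ord('3') − ord('0') = 55
'Q': A..Z range, ord('Q') − ord('A') = 16
'h': a..z range, 26 + ord('h') − ord('a') = 33
'e': a..z range, 26 + ord('e') − ord('a') = 30
'm': a..z range, 26 + ord('m') − ord('a') = 38
'c': a..z range, 26 + ord('c') − ord('a') = 28

Answer: 57 55 16 33 30 38 28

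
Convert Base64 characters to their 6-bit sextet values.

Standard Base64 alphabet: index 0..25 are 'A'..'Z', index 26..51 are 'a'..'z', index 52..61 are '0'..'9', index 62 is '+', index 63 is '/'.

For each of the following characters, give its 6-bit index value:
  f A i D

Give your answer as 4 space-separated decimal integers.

'f': a..z range, 26 + ord('f') − ord('a') = 31
'A': A..Z range, ord('A') − ord('A') = 0
'i': a..z range, 26 + ord('i') − ord('a') = 34
'D': A..Z range, ord('D') − ord('A') = 3

Answer: 31 0 34 3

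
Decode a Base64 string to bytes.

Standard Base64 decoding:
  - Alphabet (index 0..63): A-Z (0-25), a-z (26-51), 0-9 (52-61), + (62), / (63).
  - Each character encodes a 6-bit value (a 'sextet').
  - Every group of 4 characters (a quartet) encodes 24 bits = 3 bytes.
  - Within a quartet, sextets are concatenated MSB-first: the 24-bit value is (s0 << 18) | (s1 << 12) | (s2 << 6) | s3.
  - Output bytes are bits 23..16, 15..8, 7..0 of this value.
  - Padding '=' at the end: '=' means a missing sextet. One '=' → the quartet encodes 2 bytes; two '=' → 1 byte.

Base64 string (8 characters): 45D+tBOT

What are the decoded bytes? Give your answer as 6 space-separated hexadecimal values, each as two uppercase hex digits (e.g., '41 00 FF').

Answer: E3 90 FE B4 13 93

Derivation:
After char 0 ('4'=56): chars_in_quartet=1 acc=0x38 bytes_emitted=0
After char 1 ('5'=57): chars_in_quartet=2 acc=0xE39 bytes_emitted=0
After char 2 ('D'=3): chars_in_quartet=3 acc=0x38E43 bytes_emitted=0
After char 3 ('+'=62): chars_in_quartet=4 acc=0xE390FE -> emit E3 90 FE, reset; bytes_emitted=3
After char 4 ('t'=45): chars_in_quartet=1 acc=0x2D bytes_emitted=3
After char 5 ('B'=1): chars_in_quartet=2 acc=0xB41 bytes_emitted=3
After char 6 ('O'=14): chars_in_quartet=3 acc=0x2D04E bytes_emitted=3
After char 7 ('T'=19): chars_in_quartet=4 acc=0xB41393 -> emit B4 13 93, reset; bytes_emitted=6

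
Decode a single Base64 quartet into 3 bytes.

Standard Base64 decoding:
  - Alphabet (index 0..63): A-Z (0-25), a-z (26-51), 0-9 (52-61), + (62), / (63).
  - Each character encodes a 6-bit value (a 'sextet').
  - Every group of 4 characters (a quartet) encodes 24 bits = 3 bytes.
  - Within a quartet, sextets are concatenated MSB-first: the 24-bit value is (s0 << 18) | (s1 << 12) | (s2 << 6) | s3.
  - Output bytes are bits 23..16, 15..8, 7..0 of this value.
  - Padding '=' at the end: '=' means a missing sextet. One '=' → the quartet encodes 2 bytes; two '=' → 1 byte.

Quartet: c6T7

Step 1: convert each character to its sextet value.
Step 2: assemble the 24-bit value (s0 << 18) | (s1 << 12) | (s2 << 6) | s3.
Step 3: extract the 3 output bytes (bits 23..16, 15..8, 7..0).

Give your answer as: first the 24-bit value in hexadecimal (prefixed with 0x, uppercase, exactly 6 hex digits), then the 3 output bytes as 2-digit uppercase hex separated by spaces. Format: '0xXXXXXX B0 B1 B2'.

Answer: 0x73A4FB 73 A4 FB

Derivation:
Sextets: c=28, 6=58, T=19, 7=59
24-bit: (28<<18) | (58<<12) | (19<<6) | 59
      = 0x700000 | 0x03A000 | 0x0004C0 | 0x00003B
      = 0x73A4FB
Bytes: (v>>16)&0xFF=73, (v>>8)&0xFF=A4, v&0xFF=FB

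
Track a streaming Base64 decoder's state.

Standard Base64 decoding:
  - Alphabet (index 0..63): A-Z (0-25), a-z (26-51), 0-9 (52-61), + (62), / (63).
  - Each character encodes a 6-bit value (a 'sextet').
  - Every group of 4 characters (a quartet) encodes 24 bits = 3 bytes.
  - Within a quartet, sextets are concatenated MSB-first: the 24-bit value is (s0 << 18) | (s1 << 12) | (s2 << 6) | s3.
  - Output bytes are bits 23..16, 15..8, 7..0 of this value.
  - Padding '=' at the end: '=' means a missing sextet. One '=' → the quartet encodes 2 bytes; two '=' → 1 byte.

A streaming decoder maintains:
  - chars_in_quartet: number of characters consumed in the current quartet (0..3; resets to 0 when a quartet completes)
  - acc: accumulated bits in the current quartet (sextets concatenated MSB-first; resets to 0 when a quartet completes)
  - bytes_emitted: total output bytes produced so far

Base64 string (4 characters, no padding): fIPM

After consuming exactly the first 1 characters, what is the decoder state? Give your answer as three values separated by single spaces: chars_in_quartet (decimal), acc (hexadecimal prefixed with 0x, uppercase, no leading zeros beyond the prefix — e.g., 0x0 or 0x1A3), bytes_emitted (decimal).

After char 0 ('f'=31): chars_in_quartet=1 acc=0x1F bytes_emitted=0

Answer: 1 0x1F 0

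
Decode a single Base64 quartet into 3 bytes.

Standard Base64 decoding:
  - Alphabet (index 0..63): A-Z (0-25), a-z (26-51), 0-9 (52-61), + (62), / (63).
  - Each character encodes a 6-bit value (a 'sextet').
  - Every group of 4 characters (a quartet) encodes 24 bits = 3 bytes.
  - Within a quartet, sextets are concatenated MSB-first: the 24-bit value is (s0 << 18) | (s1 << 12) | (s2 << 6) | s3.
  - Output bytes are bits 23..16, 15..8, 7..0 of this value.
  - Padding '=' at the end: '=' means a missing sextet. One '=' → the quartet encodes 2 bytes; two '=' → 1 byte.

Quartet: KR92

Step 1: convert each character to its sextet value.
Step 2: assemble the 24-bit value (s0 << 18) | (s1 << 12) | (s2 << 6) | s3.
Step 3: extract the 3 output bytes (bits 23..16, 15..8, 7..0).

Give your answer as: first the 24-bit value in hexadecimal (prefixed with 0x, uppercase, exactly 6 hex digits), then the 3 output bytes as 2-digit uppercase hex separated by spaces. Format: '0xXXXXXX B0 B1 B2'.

Sextets: K=10, R=17, 9=61, 2=54
24-bit: (10<<18) | (17<<12) | (61<<6) | 54
      = 0x280000 | 0x011000 | 0x000F40 | 0x000036
      = 0x291F76
Bytes: (v>>16)&0xFF=29, (v>>8)&0xFF=1F, v&0xFF=76

Answer: 0x291F76 29 1F 76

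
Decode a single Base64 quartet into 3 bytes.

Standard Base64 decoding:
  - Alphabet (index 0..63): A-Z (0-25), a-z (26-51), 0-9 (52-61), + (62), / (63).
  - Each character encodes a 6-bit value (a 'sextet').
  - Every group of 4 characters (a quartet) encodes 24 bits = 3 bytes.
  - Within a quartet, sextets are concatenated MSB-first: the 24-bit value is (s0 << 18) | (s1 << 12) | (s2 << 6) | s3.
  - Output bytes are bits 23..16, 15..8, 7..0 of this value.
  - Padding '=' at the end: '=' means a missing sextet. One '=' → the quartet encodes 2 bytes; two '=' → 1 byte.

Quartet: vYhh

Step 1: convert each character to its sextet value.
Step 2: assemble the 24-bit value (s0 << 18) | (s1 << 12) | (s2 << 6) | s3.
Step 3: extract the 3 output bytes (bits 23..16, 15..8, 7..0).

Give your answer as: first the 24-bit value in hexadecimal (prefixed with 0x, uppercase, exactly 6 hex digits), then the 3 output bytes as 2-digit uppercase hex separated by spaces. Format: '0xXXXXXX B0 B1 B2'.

Answer: 0xBD8861 BD 88 61

Derivation:
Sextets: v=47, Y=24, h=33, h=33
24-bit: (47<<18) | (24<<12) | (33<<6) | 33
      = 0xBC0000 | 0x018000 | 0x000840 | 0x000021
      = 0xBD8861
Bytes: (v>>16)&0xFF=BD, (v>>8)&0xFF=88, v&0xFF=61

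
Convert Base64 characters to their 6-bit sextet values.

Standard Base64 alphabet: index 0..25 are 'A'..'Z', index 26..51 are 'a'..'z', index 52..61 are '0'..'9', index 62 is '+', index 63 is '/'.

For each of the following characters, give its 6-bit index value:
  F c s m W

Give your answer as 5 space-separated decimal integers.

Answer: 5 28 44 38 22

Derivation:
'F': A..Z range, ord('F') − ord('A') = 5
'c': a..z range, 26 + ord('c') − ord('a') = 28
's': a..z range, 26 + ord('s') − ord('a') = 44
'm': a..z range, 26 + ord('m') − ord('a') = 38
'W': A..Z range, ord('W') − ord('A') = 22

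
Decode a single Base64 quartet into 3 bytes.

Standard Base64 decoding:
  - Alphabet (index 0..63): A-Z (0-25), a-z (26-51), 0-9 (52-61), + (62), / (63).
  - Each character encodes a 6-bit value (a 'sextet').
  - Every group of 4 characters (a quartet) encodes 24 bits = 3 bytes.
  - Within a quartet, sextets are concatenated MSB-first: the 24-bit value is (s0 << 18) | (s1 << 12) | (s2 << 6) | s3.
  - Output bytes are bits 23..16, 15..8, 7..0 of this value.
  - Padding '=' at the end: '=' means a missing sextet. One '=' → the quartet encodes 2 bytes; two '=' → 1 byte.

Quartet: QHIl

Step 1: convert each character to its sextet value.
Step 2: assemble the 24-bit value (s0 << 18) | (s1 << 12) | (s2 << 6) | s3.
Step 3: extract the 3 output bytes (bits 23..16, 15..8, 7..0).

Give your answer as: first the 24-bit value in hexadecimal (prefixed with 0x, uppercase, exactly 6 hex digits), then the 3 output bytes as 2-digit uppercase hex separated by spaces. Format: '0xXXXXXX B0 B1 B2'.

Sextets: Q=16, H=7, I=8, l=37
24-bit: (16<<18) | (7<<12) | (8<<6) | 37
      = 0x400000 | 0x007000 | 0x000200 | 0x000025
      = 0x407225
Bytes: (v>>16)&0xFF=40, (v>>8)&0xFF=72, v&0xFF=25

Answer: 0x407225 40 72 25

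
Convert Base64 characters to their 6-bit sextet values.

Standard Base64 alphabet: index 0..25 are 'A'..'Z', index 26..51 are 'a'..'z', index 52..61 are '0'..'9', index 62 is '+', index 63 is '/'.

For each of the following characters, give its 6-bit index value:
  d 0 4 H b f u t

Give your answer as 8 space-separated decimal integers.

'd': a..z range, 26 + ord('d') − ord('a') = 29
'0': 0..9 range, 52 + ord('0') − ord('0') = 52
'4': 0..9 range, 52 + ord('4') − ord('0') = 56
'H': A..Z range, ord('H') − ord('A') = 7
'b': a..z range, 26 + ord('b') − ord('a') = 27
'f': a..z range, 26 + ord('f') − ord('a') = 31
'u': a..z range, 26 + ord('u') − ord('a') = 46
't': a..z range, 26 + ord('t') − ord('a') = 45

Answer: 29 52 56 7 27 31 46 45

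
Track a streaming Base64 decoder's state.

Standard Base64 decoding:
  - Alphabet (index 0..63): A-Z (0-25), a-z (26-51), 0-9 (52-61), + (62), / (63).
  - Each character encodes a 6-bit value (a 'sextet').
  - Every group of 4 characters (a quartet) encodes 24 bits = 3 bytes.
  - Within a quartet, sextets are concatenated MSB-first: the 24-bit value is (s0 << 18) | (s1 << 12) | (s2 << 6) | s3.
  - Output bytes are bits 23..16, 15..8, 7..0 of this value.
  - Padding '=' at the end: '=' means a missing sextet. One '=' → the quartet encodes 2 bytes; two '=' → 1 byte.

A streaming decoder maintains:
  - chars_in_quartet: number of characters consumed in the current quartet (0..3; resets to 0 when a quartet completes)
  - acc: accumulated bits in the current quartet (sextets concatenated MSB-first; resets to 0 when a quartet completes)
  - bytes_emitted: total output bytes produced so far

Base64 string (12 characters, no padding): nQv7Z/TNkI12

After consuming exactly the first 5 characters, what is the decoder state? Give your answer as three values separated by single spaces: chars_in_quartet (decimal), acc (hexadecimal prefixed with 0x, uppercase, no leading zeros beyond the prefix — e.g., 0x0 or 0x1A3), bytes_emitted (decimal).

After char 0 ('n'=39): chars_in_quartet=1 acc=0x27 bytes_emitted=0
After char 1 ('Q'=16): chars_in_quartet=2 acc=0x9D0 bytes_emitted=0
After char 2 ('v'=47): chars_in_quartet=3 acc=0x2742F bytes_emitted=0
After char 3 ('7'=59): chars_in_quartet=4 acc=0x9D0BFB -> emit 9D 0B FB, reset; bytes_emitted=3
After char 4 ('Z'=25): chars_in_quartet=1 acc=0x19 bytes_emitted=3

Answer: 1 0x19 3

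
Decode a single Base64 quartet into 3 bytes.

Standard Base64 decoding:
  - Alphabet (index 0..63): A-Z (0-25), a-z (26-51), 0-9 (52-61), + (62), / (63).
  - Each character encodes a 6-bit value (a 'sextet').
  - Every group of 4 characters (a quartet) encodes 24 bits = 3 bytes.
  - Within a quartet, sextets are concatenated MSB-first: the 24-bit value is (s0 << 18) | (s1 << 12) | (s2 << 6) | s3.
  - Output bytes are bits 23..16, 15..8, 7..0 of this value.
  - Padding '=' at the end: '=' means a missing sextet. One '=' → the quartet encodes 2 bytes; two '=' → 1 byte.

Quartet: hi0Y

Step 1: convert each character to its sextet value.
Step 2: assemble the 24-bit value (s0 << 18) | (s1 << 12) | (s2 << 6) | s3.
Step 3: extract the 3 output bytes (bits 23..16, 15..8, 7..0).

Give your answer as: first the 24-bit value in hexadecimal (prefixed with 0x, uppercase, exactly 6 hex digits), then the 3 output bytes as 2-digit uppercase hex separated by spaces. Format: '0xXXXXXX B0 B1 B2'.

Answer: 0x862D18 86 2D 18

Derivation:
Sextets: h=33, i=34, 0=52, Y=24
24-bit: (33<<18) | (34<<12) | (52<<6) | 24
      = 0x840000 | 0x022000 | 0x000D00 | 0x000018
      = 0x862D18
Bytes: (v>>16)&0xFF=86, (v>>8)&0xFF=2D, v&0xFF=18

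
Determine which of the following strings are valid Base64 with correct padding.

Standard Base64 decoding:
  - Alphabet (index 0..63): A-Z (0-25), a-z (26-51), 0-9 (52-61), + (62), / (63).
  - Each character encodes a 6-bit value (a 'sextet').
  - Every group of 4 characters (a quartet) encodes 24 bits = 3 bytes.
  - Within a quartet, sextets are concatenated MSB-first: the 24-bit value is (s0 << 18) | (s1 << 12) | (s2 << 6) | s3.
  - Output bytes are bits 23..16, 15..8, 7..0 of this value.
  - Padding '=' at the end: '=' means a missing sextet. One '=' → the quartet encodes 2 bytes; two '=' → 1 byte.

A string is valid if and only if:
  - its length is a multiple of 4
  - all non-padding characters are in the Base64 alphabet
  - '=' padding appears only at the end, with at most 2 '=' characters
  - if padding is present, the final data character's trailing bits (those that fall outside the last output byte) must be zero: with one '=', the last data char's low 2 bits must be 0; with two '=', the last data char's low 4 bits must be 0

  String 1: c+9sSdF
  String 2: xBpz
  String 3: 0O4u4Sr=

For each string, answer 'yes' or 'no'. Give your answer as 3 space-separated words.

String 1: 'c+9sSdF' → invalid (len=7 not mult of 4)
String 2: 'xBpz' → valid
String 3: '0O4u4Sr=' → invalid (bad trailing bits)

Answer: no yes no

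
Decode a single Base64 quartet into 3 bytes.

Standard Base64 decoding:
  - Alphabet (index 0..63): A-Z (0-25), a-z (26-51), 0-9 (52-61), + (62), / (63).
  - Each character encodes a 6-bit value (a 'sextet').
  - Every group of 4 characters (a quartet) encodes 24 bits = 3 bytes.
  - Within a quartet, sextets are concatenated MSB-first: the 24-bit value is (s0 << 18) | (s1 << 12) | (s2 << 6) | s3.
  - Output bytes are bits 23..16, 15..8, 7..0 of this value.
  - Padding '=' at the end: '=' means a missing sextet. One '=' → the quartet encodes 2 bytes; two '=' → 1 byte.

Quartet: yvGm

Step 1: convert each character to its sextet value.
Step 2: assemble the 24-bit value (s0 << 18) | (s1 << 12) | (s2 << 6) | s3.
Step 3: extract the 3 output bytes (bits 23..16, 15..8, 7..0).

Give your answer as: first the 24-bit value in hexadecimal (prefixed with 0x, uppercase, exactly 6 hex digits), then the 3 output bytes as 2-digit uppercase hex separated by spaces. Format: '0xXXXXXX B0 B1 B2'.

Answer: 0xCAF1A6 CA F1 A6

Derivation:
Sextets: y=50, v=47, G=6, m=38
24-bit: (50<<18) | (47<<12) | (6<<6) | 38
      = 0xC80000 | 0x02F000 | 0x000180 | 0x000026
      = 0xCAF1A6
Bytes: (v>>16)&0xFF=CA, (v>>8)&0xFF=F1, v&0xFF=A6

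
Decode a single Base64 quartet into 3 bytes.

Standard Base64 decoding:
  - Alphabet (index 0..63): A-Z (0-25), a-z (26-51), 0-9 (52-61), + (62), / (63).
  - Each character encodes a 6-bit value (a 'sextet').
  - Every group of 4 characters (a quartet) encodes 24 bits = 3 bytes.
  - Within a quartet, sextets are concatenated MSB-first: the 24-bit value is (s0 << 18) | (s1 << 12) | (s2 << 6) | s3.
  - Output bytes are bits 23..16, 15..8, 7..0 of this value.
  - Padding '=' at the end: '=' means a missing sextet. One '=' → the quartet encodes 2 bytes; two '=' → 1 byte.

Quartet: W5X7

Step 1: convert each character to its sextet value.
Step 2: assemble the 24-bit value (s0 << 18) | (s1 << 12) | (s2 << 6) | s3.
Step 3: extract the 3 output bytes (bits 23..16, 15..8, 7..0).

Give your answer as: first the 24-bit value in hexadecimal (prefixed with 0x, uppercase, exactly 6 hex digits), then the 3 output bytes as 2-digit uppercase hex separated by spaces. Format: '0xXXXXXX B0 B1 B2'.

Answer: 0x5B95FB 5B 95 FB

Derivation:
Sextets: W=22, 5=57, X=23, 7=59
24-bit: (22<<18) | (57<<12) | (23<<6) | 59
      = 0x580000 | 0x039000 | 0x0005C0 | 0x00003B
      = 0x5B95FB
Bytes: (v>>16)&0xFF=5B, (v>>8)&0xFF=95, v&0xFF=FB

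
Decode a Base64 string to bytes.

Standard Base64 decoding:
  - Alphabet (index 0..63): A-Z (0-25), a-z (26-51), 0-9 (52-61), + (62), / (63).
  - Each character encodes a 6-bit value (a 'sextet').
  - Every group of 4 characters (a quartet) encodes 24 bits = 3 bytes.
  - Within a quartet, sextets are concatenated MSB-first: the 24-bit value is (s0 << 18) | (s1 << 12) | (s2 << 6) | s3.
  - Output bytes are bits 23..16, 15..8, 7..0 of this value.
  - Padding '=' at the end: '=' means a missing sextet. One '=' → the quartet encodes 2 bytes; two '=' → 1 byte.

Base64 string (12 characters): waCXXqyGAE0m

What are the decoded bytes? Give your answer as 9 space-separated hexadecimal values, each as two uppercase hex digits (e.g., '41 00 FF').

Answer: C1 A0 97 5E AC 86 00 4D 26

Derivation:
After char 0 ('w'=48): chars_in_quartet=1 acc=0x30 bytes_emitted=0
After char 1 ('a'=26): chars_in_quartet=2 acc=0xC1A bytes_emitted=0
After char 2 ('C'=2): chars_in_quartet=3 acc=0x30682 bytes_emitted=0
After char 3 ('X'=23): chars_in_quartet=4 acc=0xC1A097 -> emit C1 A0 97, reset; bytes_emitted=3
After char 4 ('X'=23): chars_in_quartet=1 acc=0x17 bytes_emitted=3
After char 5 ('q'=42): chars_in_quartet=2 acc=0x5EA bytes_emitted=3
After char 6 ('y'=50): chars_in_quartet=3 acc=0x17AB2 bytes_emitted=3
After char 7 ('G'=6): chars_in_quartet=4 acc=0x5EAC86 -> emit 5E AC 86, reset; bytes_emitted=6
After char 8 ('A'=0): chars_in_quartet=1 acc=0x0 bytes_emitted=6
After char 9 ('E'=4): chars_in_quartet=2 acc=0x4 bytes_emitted=6
After char 10 ('0'=52): chars_in_quartet=3 acc=0x134 bytes_emitted=6
After char 11 ('m'=38): chars_in_quartet=4 acc=0x4D26 -> emit 00 4D 26, reset; bytes_emitted=9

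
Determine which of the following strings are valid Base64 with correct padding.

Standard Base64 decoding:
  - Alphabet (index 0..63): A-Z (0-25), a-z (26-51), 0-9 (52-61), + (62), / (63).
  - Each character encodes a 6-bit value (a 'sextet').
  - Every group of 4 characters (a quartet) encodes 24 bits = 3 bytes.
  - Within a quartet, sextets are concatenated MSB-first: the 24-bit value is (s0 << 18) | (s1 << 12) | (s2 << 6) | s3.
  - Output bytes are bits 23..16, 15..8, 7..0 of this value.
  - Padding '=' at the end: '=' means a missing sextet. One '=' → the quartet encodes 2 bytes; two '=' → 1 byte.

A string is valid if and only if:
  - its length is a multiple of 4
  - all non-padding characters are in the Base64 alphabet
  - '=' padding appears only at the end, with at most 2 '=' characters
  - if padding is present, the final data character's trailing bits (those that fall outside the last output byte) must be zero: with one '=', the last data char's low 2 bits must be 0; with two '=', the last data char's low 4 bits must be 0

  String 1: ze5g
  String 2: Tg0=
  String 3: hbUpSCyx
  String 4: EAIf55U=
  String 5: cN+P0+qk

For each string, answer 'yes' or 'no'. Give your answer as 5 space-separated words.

Answer: yes yes yes yes yes

Derivation:
String 1: 'ze5g' → valid
String 2: 'Tg0=' → valid
String 3: 'hbUpSCyx' → valid
String 4: 'EAIf55U=' → valid
String 5: 'cN+P0+qk' → valid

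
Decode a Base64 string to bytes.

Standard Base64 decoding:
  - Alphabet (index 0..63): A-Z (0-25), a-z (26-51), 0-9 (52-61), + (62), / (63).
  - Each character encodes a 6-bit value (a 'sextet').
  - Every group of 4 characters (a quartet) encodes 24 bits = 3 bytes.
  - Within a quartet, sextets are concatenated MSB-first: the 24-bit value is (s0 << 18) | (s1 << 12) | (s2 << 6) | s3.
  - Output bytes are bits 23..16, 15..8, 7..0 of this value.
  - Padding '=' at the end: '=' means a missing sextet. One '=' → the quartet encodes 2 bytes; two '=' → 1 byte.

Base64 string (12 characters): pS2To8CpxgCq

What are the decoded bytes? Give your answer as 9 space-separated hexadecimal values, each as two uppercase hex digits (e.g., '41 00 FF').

Answer: A5 2D 93 A3 C0 A9 C6 00 AA

Derivation:
After char 0 ('p'=41): chars_in_quartet=1 acc=0x29 bytes_emitted=0
After char 1 ('S'=18): chars_in_quartet=2 acc=0xA52 bytes_emitted=0
After char 2 ('2'=54): chars_in_quartet=3 acc=0x294B6 bytes_emitted=0
After char 3 ('T'=19): chars_in_quartet=4 acc=0xA52D93 -> emit A5 2D 93, reset; bytes_emitted=3
After char 4 ('o'=40): chars_in_quartet=1 acc=0x28 bytes_emitted=3
After char 5 ('8'=60): chars_in_quartet=2 acc=0xA3C bytes_emitted=3
After char 6 ('C'=2): chars_in_quartet=3 acc=0x28F02 bytes_emitted=3
After char 7 ('p'=41): chars_in_quartet=4 acc=0xA3C0A9 -> emit A3 C0 A9, reset; bytes_emitted=6
After char 8 ('x'=49): chars_in_quartet=1 acc=0x31 bytes_emitted=6
After char 9 ('g'=32): chars_in_quartet=2 acc=0xC60 bytes_emitted=6
After char 10 ('C'=2): chars_in_quartet=3 acc=0x31802 bytes_emitted=6
After char 11 ('q'=42): chars_in_quartet=4 acc=0xC600AA -> emit C6 00 AA, reset; bytes_emitted=9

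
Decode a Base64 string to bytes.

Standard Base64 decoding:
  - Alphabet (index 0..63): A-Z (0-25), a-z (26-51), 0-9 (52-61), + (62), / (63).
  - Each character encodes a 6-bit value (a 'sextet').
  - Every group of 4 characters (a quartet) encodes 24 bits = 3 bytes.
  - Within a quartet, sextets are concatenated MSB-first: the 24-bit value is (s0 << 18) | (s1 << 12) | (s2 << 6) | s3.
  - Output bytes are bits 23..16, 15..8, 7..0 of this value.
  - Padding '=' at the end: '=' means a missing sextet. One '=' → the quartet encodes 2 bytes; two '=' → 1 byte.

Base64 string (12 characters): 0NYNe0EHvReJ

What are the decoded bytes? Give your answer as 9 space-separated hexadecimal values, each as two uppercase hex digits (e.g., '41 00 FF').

Answer: D0 D6 0D 7B 41 07 BD 17 89

Derivation:
After char 0 ('0'=52): chars_in_quartet=1 acc=0x34 bytes_emitted=0
After char 1 ('N'=13): chars_in_quartet=2 acc=0xD0D bytes_emitted=0
After char 2 ('Y'=24): chars_in_quartet=3 acc=0x34358 bytes_emitted=0
After char 3 ('N'=13): chars_in_quartet=4 acc=0xD0D60D -> emit D0 D6 0D, reset; bytes_emitted=3
After char 4 ('e'=30): chars_in_quartet=1 acc=0x1E bytes_emitted=3
After char 5 ('0'=52): chars_in_quartet=2 acc=0x7B4 bytes_emitted=3
After char 6 ('E'=4): chars_in_quartet=3 acc=0x1ED04 bytes_emitted=3
After char 7 ('H'=7): chars_in_quartet=4 acc=0x7B4107 -> emit 7B 41 07, reset; bytes_emitted=6
After char 8 ('v'=47): chars_in_quartet=1 acc=0x2F bytes_emitted=6
After char 9 ('R'=17): chars_in_quartet=2 acc=0xBD1 bytes_emitted=6
After char 10 ('e'=30): chars_in_quartet=3 acc=0x2F45E bytes_emitted=6
After char 11 ('J'=9): chars_in_quartet=4 acc=0xBD1789 -> emit BD 17 89, reset; bytes_emitted=9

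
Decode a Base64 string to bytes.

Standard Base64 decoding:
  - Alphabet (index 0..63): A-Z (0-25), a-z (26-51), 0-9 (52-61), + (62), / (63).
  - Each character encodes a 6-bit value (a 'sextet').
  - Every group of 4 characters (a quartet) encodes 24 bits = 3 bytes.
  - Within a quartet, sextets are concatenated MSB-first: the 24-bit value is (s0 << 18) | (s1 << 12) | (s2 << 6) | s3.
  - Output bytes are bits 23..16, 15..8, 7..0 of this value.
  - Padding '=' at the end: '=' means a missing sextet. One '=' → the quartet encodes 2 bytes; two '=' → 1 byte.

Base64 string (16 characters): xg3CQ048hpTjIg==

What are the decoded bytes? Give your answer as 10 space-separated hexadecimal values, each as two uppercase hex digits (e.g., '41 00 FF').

After char 0 ('x'=49): chars_in_quartet=1 acc=0x31 bytes_emitted=0
After char 1 ('g'=32): chars_in_quartet=2 acc=0xC60 bytes_emitted=0
After char 2 ('3'=55): chars_in_quartet=3 acc=0x31837 bytes_emitted=0
After char 3 ('C'=2): chars_in_quartet=4 acc=0xC60DC2 -> emit C6 0D C2, reset; bytes_emitted=3
After char 4 ('Q'=16): chars_in_quartet=1 acc=0x10 bytes_emitted=3
After char 5 ('0'=52): chars_in_quartet=2 acc=0x434 bytes_emitted=3
After char 6 ('4'=56): chars_in_quartet=3 acc=0x10D38 bytes_emitted=3
After char 7 ('8'=60): chars_in_quartet=4 acc=0x434E3C -> emit 43 4E 3C, reset; bytes_emitted=6
After char 8 ('h'=33): chars_in_quartet=1 acc=0x21 bytes_emitted=6
After char 9 ('p'=41): chars_in_quartet=2 acc=0x869 bytes_emitted=6
After char 10 ('T'=19): chars_in_quartet=3 acc=0x21A53 bytes_emitted=6
After char 11 ('j'=35): chars_in_quartet=4 acc=0x8694E3 -> emit 86 94 E3, reset; bytes_emitted=9
After char 12 ('I'=8): chars_in_quartet=1 acc=0x8 bytes_emitted=9
After char 13 ('g'=32): chars_in_quartet=2 acc=0x220 bytes_emitted=9
Padding '==': partial quartet acc=0x220 -> emit 22; bytes_emitted=10

Answer: C6 0D C2 43 4E 3C 86 94 E3 22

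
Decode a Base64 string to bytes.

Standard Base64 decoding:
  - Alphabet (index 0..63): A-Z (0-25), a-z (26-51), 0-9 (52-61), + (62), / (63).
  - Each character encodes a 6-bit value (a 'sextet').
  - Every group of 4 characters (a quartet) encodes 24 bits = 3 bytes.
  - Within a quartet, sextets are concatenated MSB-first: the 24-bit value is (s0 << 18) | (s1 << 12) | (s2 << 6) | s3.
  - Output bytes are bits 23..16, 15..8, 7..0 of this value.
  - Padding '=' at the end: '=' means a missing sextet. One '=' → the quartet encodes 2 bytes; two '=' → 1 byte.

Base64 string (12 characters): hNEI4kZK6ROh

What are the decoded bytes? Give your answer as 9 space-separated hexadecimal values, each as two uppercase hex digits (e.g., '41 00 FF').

After char 0 ('h'=33): chars_in_quartet=1 acc=0x21 bytes_emitted=0
After char 1 ('N'=13): chars_in_quartet=2 acc=0x84D bytes_emitted=0
After char 2 ('E'=4): chars_in_quartet=3 acc=0x21344 bytes_emitted=0
After char 3 ('I'=8): chars_in_quartet=4 acc=0x84D108 -> emit 84 D1 08, reset; bytes_emitted=3
After char 4 ('4'=56): chars_in_quartet=1 acc=0x38 bytes_emitted=3
After char 5 ('k'=36): chars_in_quartet=2 acc=0xE24 bytes_emitted=3
After char 6 ('Z'=25): chars_in_quartet=3 acc=0x38919 bytes_emitted=3
After char 7 ('K'=10): chars_in_quartet=4 acc=0xE2464A -> emit E2 46 4A, reset; bytes_emitted=6
After char 8 ('6'=58): chars_in_quartet=1 acc=0x3A bytes_emitted=6
After char 9 ('R'=17): chars_in_quartet=2 acc=0xE91 bytes_emitted=6
After char 10 ('O'=14): chars_in_quartet=3 acc=0x3A44E bytes_emitted=6
After char 11 ('h'=33): chars_in_quartet=4 acc=0xE913A1 -> emit E9 13 A1, reset; bytes_emitted=9

Answer: 84 D1 08 E2 46 4A E9 13 A1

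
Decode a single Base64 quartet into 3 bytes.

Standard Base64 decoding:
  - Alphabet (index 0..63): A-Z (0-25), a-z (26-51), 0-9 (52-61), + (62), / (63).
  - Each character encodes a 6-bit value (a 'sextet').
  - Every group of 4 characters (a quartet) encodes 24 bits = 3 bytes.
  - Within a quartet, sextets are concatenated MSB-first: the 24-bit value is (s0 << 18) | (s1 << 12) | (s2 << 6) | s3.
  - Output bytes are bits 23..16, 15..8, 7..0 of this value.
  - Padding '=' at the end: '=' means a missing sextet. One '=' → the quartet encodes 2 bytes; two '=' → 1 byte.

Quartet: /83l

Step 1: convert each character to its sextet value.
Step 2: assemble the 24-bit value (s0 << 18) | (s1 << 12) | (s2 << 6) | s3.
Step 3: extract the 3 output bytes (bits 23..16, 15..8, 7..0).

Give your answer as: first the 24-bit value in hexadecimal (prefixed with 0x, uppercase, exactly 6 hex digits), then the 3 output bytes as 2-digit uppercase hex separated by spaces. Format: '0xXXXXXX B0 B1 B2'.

Sextets: /=63, 8=60, 3=55, l=37
24-bit: (63<<18) | (60<<12) | (55<<6) | 37
      = 0xFC0000 | 0x03C000 | 0x000DC0 | 0x000025
      = 0xFFCDE5
Bytes: (v>>16)&0xFF=FF, (v>>8)&0xFF=CD, v&0xFF=E5

Answer: 0xFFCDE5 FF CD E5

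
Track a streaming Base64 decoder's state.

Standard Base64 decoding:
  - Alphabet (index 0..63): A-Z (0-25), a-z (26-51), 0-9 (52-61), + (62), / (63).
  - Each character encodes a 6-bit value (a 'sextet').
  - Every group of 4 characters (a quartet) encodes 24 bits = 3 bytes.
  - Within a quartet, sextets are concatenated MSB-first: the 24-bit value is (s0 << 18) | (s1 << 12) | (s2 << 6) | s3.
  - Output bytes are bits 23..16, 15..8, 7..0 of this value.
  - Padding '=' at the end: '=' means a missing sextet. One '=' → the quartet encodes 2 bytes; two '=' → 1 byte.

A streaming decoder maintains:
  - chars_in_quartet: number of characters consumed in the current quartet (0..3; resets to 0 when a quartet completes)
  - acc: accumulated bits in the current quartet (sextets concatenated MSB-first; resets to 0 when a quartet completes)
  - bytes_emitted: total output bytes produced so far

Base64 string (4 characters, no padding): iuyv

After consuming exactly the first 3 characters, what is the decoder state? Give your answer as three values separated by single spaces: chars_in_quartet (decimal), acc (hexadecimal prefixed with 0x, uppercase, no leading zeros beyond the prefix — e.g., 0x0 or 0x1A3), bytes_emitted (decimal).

Answer: 3 0x22BB2 0

Derivation:
After char 0 ('i'=34): chars_in_quartet=1 acc=0x22 bytes_emitted=0
After char 1 ('u'=46): chars_in_quartet=2 acc=0x8AE bytes_emitted=0
After char 2 ('y'=50): chars_in_quartet=3 acc=0x22BB2 bytes_emitted=0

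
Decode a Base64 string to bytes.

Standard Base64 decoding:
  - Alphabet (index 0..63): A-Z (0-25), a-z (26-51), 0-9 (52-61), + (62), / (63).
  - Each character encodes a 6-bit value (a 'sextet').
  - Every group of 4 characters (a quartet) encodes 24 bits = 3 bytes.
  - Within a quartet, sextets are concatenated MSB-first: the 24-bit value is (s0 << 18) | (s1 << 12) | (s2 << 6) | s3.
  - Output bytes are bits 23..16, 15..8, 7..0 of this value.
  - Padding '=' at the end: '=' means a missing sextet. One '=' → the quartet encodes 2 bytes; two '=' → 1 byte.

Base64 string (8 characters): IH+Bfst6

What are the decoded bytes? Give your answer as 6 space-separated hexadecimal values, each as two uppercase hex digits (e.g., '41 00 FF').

After char 0 ('I'=8): chars_in_quartet=1 acc=0x8 bytes_emitted=0
After char 1 ('H'=7): chars_in_quartet=2 acc=0x207 bytes_emitted=0
After char 2 ('+'=62): chars_in_quartet=3 acc=0x81FE bytes_emitted=0
After char 3 ('B'=1): chars_in_quartet=4 acc=0x207F81 -> emit 20 7F 81, reset; bytes_emitted=3
After char 4 ('f'=31): chars_in_quartet=1 acc=0x1F bytes_emitted=3
After char 5 ('s'=44): chars_in_quartet=2 acc=0x7EC bytes_emitted=3
After char 6 ('t'=45): chars_in_quartet=3 acc=0x1FB2D bytes_emitted=3
After char 7 ('6'=58): chars_in_quartet=4 acc=0x7ECB7A -> emit 7E CB 7A, reset; bytes_emitted=6

Answer: 20 7F 81 7E CB 7A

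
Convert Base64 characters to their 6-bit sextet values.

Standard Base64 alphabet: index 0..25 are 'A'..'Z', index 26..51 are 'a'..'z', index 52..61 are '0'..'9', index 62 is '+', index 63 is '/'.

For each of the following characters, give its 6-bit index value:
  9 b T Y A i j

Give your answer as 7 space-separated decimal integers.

'9': 0..9 range, 52 + ord('9') − ord('0') = 61
'b': a..z range, 26 + ord('b') − ord('a') = 27
'T': A..Z range, ord('T') − ord('A') = 19
'Y': A..Z range, ord('Y') − ord('A') = 24
'A': A..Z range, ord('A') − ord('A') = 0
'i': a..z range, 26 + ord('i') − ord('a') = 34
'j': a..z range, 26 + ord('j') − ord('a') = 35

Answer: 61 27 19 24 0 34 35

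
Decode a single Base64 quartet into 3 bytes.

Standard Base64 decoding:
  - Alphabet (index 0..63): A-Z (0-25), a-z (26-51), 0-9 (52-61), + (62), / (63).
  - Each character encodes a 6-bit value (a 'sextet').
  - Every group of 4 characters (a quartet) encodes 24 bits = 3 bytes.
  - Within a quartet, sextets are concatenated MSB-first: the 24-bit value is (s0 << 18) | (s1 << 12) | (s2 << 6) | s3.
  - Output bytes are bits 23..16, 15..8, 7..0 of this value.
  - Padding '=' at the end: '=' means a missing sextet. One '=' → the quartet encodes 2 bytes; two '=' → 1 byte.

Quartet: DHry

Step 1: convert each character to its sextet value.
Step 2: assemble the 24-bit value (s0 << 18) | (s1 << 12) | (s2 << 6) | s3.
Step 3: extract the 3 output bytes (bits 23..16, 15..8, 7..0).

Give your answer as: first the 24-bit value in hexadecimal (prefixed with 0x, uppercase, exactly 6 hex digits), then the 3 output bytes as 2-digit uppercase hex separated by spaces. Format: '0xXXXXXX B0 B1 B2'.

Sextets: D=3, H=7, r=43, y=50
24-bit: (3<<18) | (7<<12) | (43<<6) | 50
      = 0x0C0000 | 0x007000 | 0x000AC0 | 0x000032
      = 0x0C7AF2
Bytes: (v>>16)&0xFF=0C, (v>>8)&0xFF=7A, v&0xFF=F2

Answer: 0x0C7AF2 0C 7A F2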